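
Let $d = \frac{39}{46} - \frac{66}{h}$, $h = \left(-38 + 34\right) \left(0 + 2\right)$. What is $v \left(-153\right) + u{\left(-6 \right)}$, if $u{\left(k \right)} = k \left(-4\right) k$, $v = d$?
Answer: $- \frac{141309}{92} \approx -1536.0$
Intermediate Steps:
$h = -8$ ($h = \left(-4\right) 2 = -8$)
$d = \frac{837}{92}$ ($d = \frac{39}{46} - \frac{66}{-8} = 39 \cdot \frac{1}{46} - - \frac{33}{4} = \frac{39}{46} + \frac{33}{4} = \frac{837}{92} \approx 9.0978$)
$v = \frac{837}{92} \approx 9.0978$
$u{\left(k \right)} = - 4 k^{2}$ ($u{\left(k \right)} = - 4 k k = - 4 k^{2}$)
$v \left(-153\right) + u{\left(-6 \right)} = \frac{837}{92} \left(-153\right) - 4 \left(-6\right)^{2} = - \frac{128061}{92} - 144 = - \frac{141309}{92}$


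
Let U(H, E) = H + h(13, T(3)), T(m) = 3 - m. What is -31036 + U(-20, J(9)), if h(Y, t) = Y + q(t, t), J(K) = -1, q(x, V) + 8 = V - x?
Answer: -31051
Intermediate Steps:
q(x, V) = -8 + V - x (q(x, V) = -8 + (V - x) = -8 + V - x)
h(Y, t) = -8 + Y (h(Y, t) = Y + (-8 + t - t) = Y - 8 = -8 + Y)
U(H, E) = 5 + H (U(H, E) = H + (-8 + 13) = H + 5 = 5 + H)
-31036 + U(-20, J(9)) = -31036 + (5 - 20) = -31036 - 15 = -31051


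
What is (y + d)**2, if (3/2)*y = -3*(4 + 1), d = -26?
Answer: 1296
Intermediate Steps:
y = -10 (y = 2*(-3*(4 + 1))/3 = 2*(-3*5)/3 = (2/3)*(-15) = -10)
(y + d)**2 = (-10 - 26)**2 = (-36)**2 = 1296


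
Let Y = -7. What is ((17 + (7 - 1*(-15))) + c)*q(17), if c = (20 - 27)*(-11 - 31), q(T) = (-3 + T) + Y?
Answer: 2331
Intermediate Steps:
q(T) = -10 + T (q(T) = (-3 + T) - 7 = -10 + T)
c = 294 (c = -7*(-42) = 294)
((17 + (7 - 1*(-15))) + c)*q(17) = ((17 + (7 - 1*(-15))) + 294)*(-10 + 17) = ((17 + (7 + 15)) + 294)*7 = ((17 + 22) + 294)*7 = (39 + 294)*7 = 333*7 = 2331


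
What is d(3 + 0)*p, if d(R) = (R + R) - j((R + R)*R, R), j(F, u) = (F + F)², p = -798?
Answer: 1029420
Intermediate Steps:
j(F, u) = 4*F² (j(F, u) = (2*F)² = 4*F²)
d(R) = -16*R⁴ + 2*R (d(R) = (R + R) - 4*((R + R)*R)² = 2*R - 4*((2*R)*R)² = 2*R - 4*(2*R²)² = 2*R - 4*4*R⁴ = 2*R - 16*R⁴ = -16*R⁴ + 2*R)
d(3 + 0)*p = (-16*(3 + 0)⁴ + 2*(3 + 0))*(-798) = (-16*3⁴ + 2*3)*(-798) = (-16*81 + 6)*(-798) = (-1296 + 6)*(-798) = -1290*(-798) = 1029420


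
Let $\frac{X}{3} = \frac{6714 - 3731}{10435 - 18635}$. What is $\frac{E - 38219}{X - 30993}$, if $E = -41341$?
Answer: $\frac{72488000}{28239061} \approx 2.5669$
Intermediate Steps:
$X = - \frac{8949}{8200}$ ($X = 3 \frac{6714 - 3731}{10435 - 18635} = 3 \frac{2983}{-8200} = 3 \cdot 2983 \left(- \frac{1}{8200}\right) = 3 \left(- \frac{2983}{8200}\right) = - \frac{8949}{8200} \approx -1.0913$)
$\frac{E - 38219}{X - 30993} = \frac{-41341 - 38219}{- \frac{8949}{8200} - 30993} = - \frac{79560}{- \frac{254151549}{8200}} = \left(-79560\right) \left(- \frac{8200}{254151549}\right) = \frac{72488000}{28239061}$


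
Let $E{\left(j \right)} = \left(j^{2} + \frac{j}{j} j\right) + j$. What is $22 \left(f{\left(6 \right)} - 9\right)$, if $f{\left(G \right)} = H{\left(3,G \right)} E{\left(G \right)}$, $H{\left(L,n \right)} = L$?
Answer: $2970$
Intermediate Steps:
$E{\left(j \right)} = j^{2} + 2 j$ ($E{\left(j \right)} = \left(j^{2} + 1 j\right) + j = \left(j^{2} + j\right) + j = \left(j + j^{2}\right) + j = j^{2} + 2 j$)
$f{\left(G \right)} = 3 G \left(2 + G\right)$
$22 \left(f{\left(6 \right)} - 9\right) = 22 \left(3 \cdot 6 \left(2 + 6\right) - 9\right) = 22 \left(3 \cdot 6 \cdot 8 - 9\right) = 22 \left(144 - 9\right) = 22 \cdot 135 = 2970$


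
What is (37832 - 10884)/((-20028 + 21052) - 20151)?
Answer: -26948/19127 ≈ -1.4089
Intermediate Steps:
(37832 - 10884)/((-20028 + 21052) - 20151) = 26948/(1024 - 20151) = 26948/(-19127) = 26948*(-1/19127) = -26948/19127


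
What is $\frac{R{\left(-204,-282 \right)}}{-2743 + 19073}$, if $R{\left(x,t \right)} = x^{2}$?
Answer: $\frac{20808}{8165} \approx 2.5484$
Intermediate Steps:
$\frac{R{\left(-204,-282 \right)}}{-2743 + 19073} = \frac{\left(-204\right)^{2}}{-2743 + 19073} = \frac{41616}{16330} = 41616 \cdot \frac{1}{16330} = \frac{20808}{8165}$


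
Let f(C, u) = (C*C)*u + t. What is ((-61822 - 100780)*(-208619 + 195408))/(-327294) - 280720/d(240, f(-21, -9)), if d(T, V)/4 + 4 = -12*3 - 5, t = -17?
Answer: -3917947/783 ≈ -5003.8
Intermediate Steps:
f(C, u) = -17 + u*C² (f(C, u) = (C*C)*u - 17 = C²*u - 17 = u*C² - 17 = -17 + u*C²)
d(T, V) = -180 (d(T, V) = -16 + 4*(-12*3 - 5) = -16 + 4*(-36 - 5) = -16 + 4*(-41) = -16 - 164 = -180)
((-61822 - 100780)*(-208619 + 195408))/(-327294) - 280720/d(240, f(-21, -9)) = ((-61822 - 100780)*(-208619 + 195408))/(-327294) - 280720/(-180) = -162602*(-13211)*(-1/327294) - 280720*(-1/180) = 2148135022*(-1/327294) + 14036/9 = -5139079/783 + 14036/9 = -3917947/783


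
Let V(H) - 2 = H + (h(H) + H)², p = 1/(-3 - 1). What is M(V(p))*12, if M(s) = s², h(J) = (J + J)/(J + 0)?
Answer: 17787/64 ≈ 277.92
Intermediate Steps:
p = -¼ (p = 1/(-4) = -¼ ≈ -0.25000)
h(J) = 2 (h(J) = (2*J)/J = 2)
V(H) = 2 + H + (2 + H)² (V(H) = 2 + (H + (2 + H)²) = 2 + H + (2 + H)²)
M(V(p))*12 = (2 - ¼ + (2 - ¼)²)²*12 = (2 - ¼ + (7/4)²)²*12 = (2 - ¼ + 49/16)²*12 = (77/16)²*12 = (5929/256)*12 = 17787/64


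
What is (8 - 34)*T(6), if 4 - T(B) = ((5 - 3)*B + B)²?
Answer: 8320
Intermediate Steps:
T(B) = 4 - 9*B² (T(B) = 4 - ((5 - 3)*B + B)² = 4 - (2*B + B)² = 4 - (3*B)² = 4 - 9*B²)
(8 - 34)*T(6) = (8 - 34)*(4 - 9*6²) = -26*(4 - 9*36) = -26*(4 - 324) = -26*(-320) = 8320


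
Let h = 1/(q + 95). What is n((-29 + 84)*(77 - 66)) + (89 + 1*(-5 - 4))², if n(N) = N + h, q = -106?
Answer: 77054/11 ≈ 7004.9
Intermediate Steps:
h = -1/11 (h = 1/(-106 + 95) = 1/(-11) = -1/11 ≈ -0.090909)
n(N) = -1/11 + N (n(N) = N - 1/11 = -1/11 + N)
n((-29 + 84)*(77 - 66)) + (89 + 1*(-5 - 4))² = (-1/11 + (-29 + 84)*(77 - 66)) + (89 + 1*(-5 - 4))² = (-1/11 + 55*11) + (89 + 1*(-9))² = (-1/11 + 605) + (89 - 9)² = 6654/11 + 80² = 6654/11 + 6400 = 77054/11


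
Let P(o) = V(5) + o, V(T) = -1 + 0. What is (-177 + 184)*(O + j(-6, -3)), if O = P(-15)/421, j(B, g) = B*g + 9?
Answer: 79457/421 ≈ 188.73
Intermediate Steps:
V(T) = -1
j(B, g) = 9 + B*g
P(o) = -1 + o
O = -16/421 (O = (-1 - 15)/421 = -16*1/421 = -16/421 ≈ -0.038005)
(-177 + 184)*(O + j(-6, -3)) = (-177 + 184)*(-16/421 + (9 - 6*(-3))) = 7*(-16/421 + (9 + 18)) = 7*(-16/421 + 27) = 7*(11351/421) = 79457/421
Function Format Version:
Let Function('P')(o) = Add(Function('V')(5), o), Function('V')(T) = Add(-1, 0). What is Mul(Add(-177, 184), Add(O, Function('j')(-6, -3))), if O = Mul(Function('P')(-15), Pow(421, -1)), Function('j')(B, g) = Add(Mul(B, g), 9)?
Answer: Rational(79457, 421) ≈ 188.73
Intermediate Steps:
Function('V')(T) = -1
Function('j')(B, g) = Add(9, Mul(B, g))
Function('P')(o) = Add(-1, o)
O = Rational(-16, 421) (O = Mul(Add(-1, -15), Pow(421, -1)) = Mul(-16, Rational(1, 421)) = Rational(-16, 421) ≈ -0.038005)
Mul(Add(-177, 184), Add(O, Function('j')(-6, -3))) = Mul(Add(-177, 184), Add(Rational(-16, 421), Add(9, Mul(-6, -3)))) = Mul(7, Add(Rational(-16, 421), Add(9, 18))) = Mul(7, Add(Rational(-16, 421), 27)) = Mul(7, Rational(11351, 421)) = Rational(79457, 421)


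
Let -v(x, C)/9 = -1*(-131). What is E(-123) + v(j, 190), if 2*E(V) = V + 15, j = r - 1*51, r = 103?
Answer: -1233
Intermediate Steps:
j = 52 (j = 103 - 1*51 = 103 - 51 = 52)
E(V) = 15/2 + V/2 (E(V) = (V + 15)/2 = (15 + V)/2 = 15/2 + V/2)
v(x, C) = -1179 (v(x, C) = -(-9)*(-131) = -9*131 = -1179)
E(-123) + v(j, 190) = (15/2 + (½)*(-123)) - 1179 = (15/2 - 123/2) - 1179 = -54 - 1179 = -1233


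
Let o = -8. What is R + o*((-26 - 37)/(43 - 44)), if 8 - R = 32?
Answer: -528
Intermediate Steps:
R = -24 (R = 8 - 1*32 = 8 - 32 = -24)
R + o*((-26 - 37)/(43 - 44)) = -24 - 8*(-26 - 37)/(43 - 44) = -24 - (-504)/(-1) = -24 - (-504)*(-1) = -24 - 8*63 = -24 - 504 = -528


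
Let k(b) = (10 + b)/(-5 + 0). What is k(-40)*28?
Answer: 168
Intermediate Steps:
k(b) = -2 - b/5 (k(b) = (10 + b)/(-5) = (10 + b)*(-⅕) = -2 - b/5)
k(-40)*28 = (-2 - ⅕*(-40))*28 = (-2 + 8)*28 = 6*28 = 168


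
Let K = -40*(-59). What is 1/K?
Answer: 1/2360 ≈ 0.00042373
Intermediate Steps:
K = 2360
1/K = 1/2360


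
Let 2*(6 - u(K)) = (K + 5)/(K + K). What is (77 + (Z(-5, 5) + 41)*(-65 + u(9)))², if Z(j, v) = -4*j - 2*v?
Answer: 313679521/36 ≈ 8.7133e+6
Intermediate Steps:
u(K) = 6 - (5 + K)/(4*K) (u(K) = 6 - (K + 5)/(2*(K + K)) = 6 - (5 + K)/(2*(2*K)) = 6 - (5 + K)*1/(2*K)/2 = 6 - (5 + K)/(4*K))
(77 + (Z(-5, 5) + 41)*(-65 + u(9)))² = (77 + ((-4*(-5) - 2*5) + 41)*(-65 + (¼)*(-5 + 23*9)/9))² = (77 + ((20 - 10) + 41)*(-65 + (¼)*(⅑)*(-5 + 207)))² = (77 + (10 + 41)*(-65 + (¼)*(⅑)*202))² = (77 + 51*(-65 + 101/18))² = (77 + 51*(-1069/18))² = (77 - 18173/6)² = (-17711/6)² = 313679521/36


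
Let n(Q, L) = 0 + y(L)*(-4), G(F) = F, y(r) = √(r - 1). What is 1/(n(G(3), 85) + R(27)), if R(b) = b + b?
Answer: 9/262 + 2*√21/393 ≈ 0.057672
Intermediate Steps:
y(r) = √(-1 + r)
R(b) = 2*b
n(Q, L) = -4*√(-1 + L) (n(Q, L) = 0 + √(-1 + L)*(-4) = 0 - 4*√(-1 + L) = -4*√(-1 + L))
1/(n(G(3), 85) + R(27)) = 1/(-4*√(-1 + 85) + 2*27) = 1/(-8*√21 + 54) = 1/(54 - 8*√21)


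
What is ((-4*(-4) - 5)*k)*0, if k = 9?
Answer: 0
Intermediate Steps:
((-4*(-4) - 5)*k)*0 = ((-4*(-4) - 5)*9)*0 = ((16 - 5)*9)*0 = (11*9)*0 = 99*0 = 0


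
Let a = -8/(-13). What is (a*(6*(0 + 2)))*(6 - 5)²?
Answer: 96/13 ≈ 7.3846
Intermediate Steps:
a = 8/13 (a = -8*(-1/13) = 8/13 ≈ 0.61539)
(a*(6*(0 + 2)))*(6 - 5)² = (8*(6*(0 + 2))/13)*(6 - 5)² = (8*(6*2)/13)*1² = ((8/13)*12)*1 = (96/13)*1 = 96/13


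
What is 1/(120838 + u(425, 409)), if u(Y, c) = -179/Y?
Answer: 425/51355971 ≈ 8.2756e-6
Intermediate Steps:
1/(120838 + u(425, 409)) = 1/(120838 - 179/425) = 1/(51355971/425) = 425/51355971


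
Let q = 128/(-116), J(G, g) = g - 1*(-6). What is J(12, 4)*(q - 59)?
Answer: -17430/29 ≈ -601.03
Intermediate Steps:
J(G, g) = 6 + g (J(G, g) = g + 6 = 6 + g)
q = -32/29 (q = 128*(-1/116) = -32/29 ≈ -1.1034)
J(12, 4)*(q - 59) = (6 + 4)*(-32/29 - 59) = 10*(-1743/29) = -17430/29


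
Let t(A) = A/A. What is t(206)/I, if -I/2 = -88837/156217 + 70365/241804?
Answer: 18886947734/10488932743 ≈ 1.8007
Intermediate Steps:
t(A) = 1
I = 10488932743/18886947734 (I = -2*(-88837/156217 + 70365/241804) = -2*(-10488932743/37773895468) = 10488932743/18886947734 ≈ 0.55535)
t(206)/I = 1/(10488932743/18886947734) = 1*(18886947734/10488932743) = 18886947734/10488932743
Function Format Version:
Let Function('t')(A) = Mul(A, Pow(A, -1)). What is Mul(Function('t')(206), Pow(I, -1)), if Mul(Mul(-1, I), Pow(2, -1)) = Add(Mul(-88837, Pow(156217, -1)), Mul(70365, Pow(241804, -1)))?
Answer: Rational(18886947734, 10488932743) ≈ 1.8007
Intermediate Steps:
Function('t')(A) = 1
I = Rational(10488932743, 18886947734) (I = Mul(-2, Add(Mul(-88837, Pow(156217, -1)), Mul(70365, Pow(241804, -1)))) = Mul(-2, Add(Mul(-88837, Rational(1, 156217)), Mul(70365, Rational(1, 241804)))) = Mul(-2, Add(Rational(-88837, 156217), Rational(70365, 241804))) = Mul(-2, Rational(-10488932743, 37773895468)) = Rational(10488932743, 18886947734) ≈ 0.55535)
Mul(Function('t')(206), Pow(I, -1)) = Mul(1, Pow(Rational(10488932743, 18886947734), -1)) = Mul(1, Rational(18886947734, 10488932743)) = Rational(18886947734, 10488932743)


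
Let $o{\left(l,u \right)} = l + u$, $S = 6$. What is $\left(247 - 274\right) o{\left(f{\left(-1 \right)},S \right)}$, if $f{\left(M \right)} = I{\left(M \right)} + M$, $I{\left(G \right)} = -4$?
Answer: $-27$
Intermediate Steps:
$f{\left(M \right)} = -4 + M$
$\left(247 - 274\right) o{\left(f{\left(-1 \right)},S \right)} = \left(247 - 274\right) \left(\left(-4 - 1\right) + 6\right) = - 27 \left(-5 + 6\right) = \left(-27\right) 1 = -27$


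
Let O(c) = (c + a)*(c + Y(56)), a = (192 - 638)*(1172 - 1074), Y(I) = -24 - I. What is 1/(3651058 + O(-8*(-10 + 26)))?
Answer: 1/12768946 ≈ 7.8315e-8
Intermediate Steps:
a = -43708 (a = -446*98 = -43708)
O(c) = (-43708 + c)*(-80 + c) (O(c) = (c - 43708)*(c + (-24 - 1*56)) = (-43708 + c)*(c + (-24 - 56)) = (-43708 + c)*(c - 80) = (-43708 + c)*(-80 + c))
1/(3651058 + O(-8*(-10 + 26))) = 1/(3651058 + (3496640 + (-8*(-10 + 26))**2 - (-350304)*(-10 + 26))) = 1/(3651058 + (3496640 + (-8*16)**2 - (-350304)*16)) = 1/(3651058 + (3496640 + (-128)**2 - 43788*(-128))) = 1/(3651058 + (3496640 + 16384 + 5604864)) = 1/(3651058 + 9117888) = 1/12768946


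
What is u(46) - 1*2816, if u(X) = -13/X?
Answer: -129549/46 ≈ -2816.3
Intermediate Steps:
u(46) - 1*2816 = -13/46 - 1*2816 = -13*1/46 - 2816 = -13/46 - 2816 = -129549/46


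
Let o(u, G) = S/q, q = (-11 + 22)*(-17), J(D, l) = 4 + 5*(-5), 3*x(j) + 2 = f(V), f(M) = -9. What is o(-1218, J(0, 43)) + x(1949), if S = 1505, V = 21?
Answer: -6572/561 ≈ -11.715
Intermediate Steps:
x(j) = -11/3 (x(j) = -⅔ + (⅓)*(-9) = -⅔ - 3 = -11/3)
J(D, l) = -21 (J(D, l) = 4 - 25 = -21)
q = -187 (q = 11*(-17) = -187)
o(u, G) = -1505/187 (o(u, G) = 1505/(-187) = 1505*(-1/187) = -1505/187)
o(-1218, J(0, 43)) + x(1949) = -1505/187 - 11/3 = -6572/561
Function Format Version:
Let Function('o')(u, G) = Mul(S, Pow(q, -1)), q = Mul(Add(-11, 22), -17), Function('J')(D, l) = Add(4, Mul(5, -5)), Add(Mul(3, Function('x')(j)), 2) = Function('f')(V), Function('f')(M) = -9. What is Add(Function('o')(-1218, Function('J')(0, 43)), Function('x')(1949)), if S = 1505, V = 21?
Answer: Rational(-6572, 561) ≈ -11.715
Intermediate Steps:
Function('x')(j) = Rational(-11, 3) (Function('x')(j) = Add(Rational(-2, 3), Mul(Rational(1, 3), -9)) = Add(Rational(-2, 3), -3) = Rational(-11, 3))
Function('J')(D, l) = -21 (Function('J')(D, l) = Add(4, -25) = -21)
q = -187 (q = Mul(11, -17) = -187)
Function('o')(u, G) = Rational(-1505, 187) (Function('o')(u, G) = Mul(1505, Pow(-187, -1)) = Mul(1505, Rational(-1, 187)) = Rational(-1505, 187))
Add(Function('o')(-1218, Function('J')(0, 43)), Function('x')(1949)) = Add(Rational(-1505, 187), Rational(-11, 3)) = Rational(-6572, 561)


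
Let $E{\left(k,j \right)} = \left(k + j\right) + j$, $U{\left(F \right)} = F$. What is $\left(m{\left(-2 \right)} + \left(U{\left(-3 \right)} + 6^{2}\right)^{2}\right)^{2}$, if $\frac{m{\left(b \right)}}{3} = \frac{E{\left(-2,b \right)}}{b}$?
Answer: $1205604$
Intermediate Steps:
$E{\left(k,j \right)} = k + 2 j$ ($E{\left(k,j \right)} = \left(j + k\right) + j = k + 2 j$)
$m{\left(b \right)} = \frac{3 \left(-2 + 2 b\right)}{b}$ ($m{\left(b \right)} = 3 \frac{-2 + 2 b}{b} = \frac{3 \left(-2 + 2 b\right)}{b}$)
$\left(m{\left(-2 \right)} + \left(U{\left(-3 \right)} + 6^{2}\right)^{2}\right)^{2} = \left(\left(6 - \frac{6}{-2}\right) + \left(-3 + 6^{2}\right)^{2}\right)^{2} = \left(\left(6 - -3\right) + \left(-3 + 36\right)^{2}\right)^{2} = \left(\left(6 + 3\right) + 33^{2}\right)^{2} = \left(9 + 1089\right)^{2} = 1098^{2} = 1205604$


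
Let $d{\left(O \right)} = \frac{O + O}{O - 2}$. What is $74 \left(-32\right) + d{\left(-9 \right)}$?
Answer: $- \frac{26030}{11} \approx -2366.4$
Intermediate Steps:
$d{\left(O \right)} = \frac{2 O}{-2 + O}$
$74 \left(-32\right) + d{\left(-9 \right)} = 74 \left(-32\right) + 2 \left(-9\right) \frac{1}{-2 - 9} = -2368 + 2 \left(-9\right) \frac{1}{-11} = -2368 + 2 \left(-9\right) \left(- \frac{1}{11}\right) = -2368 + \frac{18}{11} = - \frac{26030}{11}$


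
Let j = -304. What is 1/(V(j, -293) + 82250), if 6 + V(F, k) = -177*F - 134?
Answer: 1/135918 ≈ 7.3574e-6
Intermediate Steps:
V(F, k) = -140 - 177*F (V(F, k) = -6 + (-177*F - 134) = -6 + (-134 - 177*F) = -140 - 177*F)
1/(V(j, -293) + 82250) = 1/((-140 - 177*(-304)) + 82250) = 1/((-140 + 53808) + 82250) = 1/(53668 + 82250) = 1/135918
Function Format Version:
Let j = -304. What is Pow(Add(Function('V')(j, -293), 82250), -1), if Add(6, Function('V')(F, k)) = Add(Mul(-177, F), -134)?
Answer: Rational(1, 135918) ≈ 7.3574e-6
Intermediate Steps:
Function('V')(F, k) = Add(-140, Mul(-177, F)) (Function('V')(F, k) = Add(-6, Add(Mul(-177, F), -134)) = Add(-6, Add(-134, Mul(-177, F))) = Add(-140, Mul(-177, F)))
Pow(Add(Function('V')(j, -293), 82250), -1) = Pow(Add(Add(-140, Mul(-177, -304)), 82250), -1) = Pow(Add(Add(-140, 53808), 82250), -1) = Pow(Add(53668, 82250), -1) = Pow(135918, -1) = Rational(1, 135918)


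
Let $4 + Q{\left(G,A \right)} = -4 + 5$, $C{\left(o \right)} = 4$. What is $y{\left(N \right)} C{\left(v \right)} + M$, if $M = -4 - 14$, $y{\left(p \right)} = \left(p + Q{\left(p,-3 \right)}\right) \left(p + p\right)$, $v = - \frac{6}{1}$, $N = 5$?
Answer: $62$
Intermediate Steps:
$v = -6$ ($v = \left(-6\right) 1 = -6$)
$Q{\left(G,A \right)} = -3$ ($Q{\left(G,A \right)} = -4 + \left(-4 + 5\right) = -4 + 1 = -3$)
$y{\left(p \right)} = 2 p \left(-3 + p\right)$ ($y{\left(p \right)} = \left(p - 3\right) \left(p + p\right) = \left(-3 + p\right) 2 p = 2 p \left(-3 + p\right)$)
$M = -18$ ($M = -4 - 14 = -18$)
$y{\left(N \right)} C{\left(v \right)} + M = 2 \cdot 5 \left(-3 + 5\right) 4 - 18 = 2 \cdot 5 \cdot 2 \cdot 4 - 18 = 20 \cdot 4 - 18 = 80 - 18 = 62$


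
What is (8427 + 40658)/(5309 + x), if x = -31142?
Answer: -49085/25833 ≈ -1.9001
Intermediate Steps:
(8427 + 40658)/(5309 + x) = (8427 + 40658)/(5309 - 31142) = 49085/(-25833) = 49085*(-1/25833) = -49085/25833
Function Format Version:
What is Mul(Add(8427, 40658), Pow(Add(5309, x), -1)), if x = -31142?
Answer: Rational(-49085, 25833) ≈ -1.9001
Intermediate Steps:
Mul(Add(8427, 40658), Pow(Add(5309, x), -1)) = Mul(Add(8427, 40658), Pow(Add(5309, -31142), -1)) = Mul(49085, Pow(-25833, -1)) = Mul(49085, Rational(-1, 25833)) = Rational(-49085, 25833)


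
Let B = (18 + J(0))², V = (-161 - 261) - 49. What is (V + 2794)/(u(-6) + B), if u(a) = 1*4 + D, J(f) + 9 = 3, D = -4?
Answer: 2323/144 ≈ 16.132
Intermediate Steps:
J(f) = -6 (J(f) = -9 + 3 = -6)
V = -471 (V = -422 - 49 = -471)
u(a) = 0 (u(a) = 1*4 - 4 = 4 - 4 = 0)
B = 144 (B = (18 - 6)² = 12² = 144)
(V + 2794)/(u(-6) + B) = (-471 + 2794)/(0 + 144) = 2323/144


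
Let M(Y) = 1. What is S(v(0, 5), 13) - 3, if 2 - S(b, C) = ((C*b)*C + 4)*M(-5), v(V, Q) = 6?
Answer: -1019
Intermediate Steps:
S(b, C) = -2 - b*C**2 (S(b, C) = 2 - ((C*b)*C + 4) = 2 - (b*C**2 + 4) = 2 - (4 + b*C**2) = 2 + (-4 - b*C**2) = -2 - b*C**2)
S(v(0, 5), 13) - 3 = (-2 - 1*6*13**2) - 3 = (-2 - 1*6*169) - 1*3 = (-2 - 1014) - 3 = -1016 - 3 = -1019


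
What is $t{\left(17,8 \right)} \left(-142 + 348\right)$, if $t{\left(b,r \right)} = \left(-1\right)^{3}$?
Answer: $-206$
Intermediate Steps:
$t{\left(b,r \right)} = -1$
$t{\left(17,8 \right)} \left(-142 + 348\right) = - (-142 + 348) = \left(-1\right) 206 = -206$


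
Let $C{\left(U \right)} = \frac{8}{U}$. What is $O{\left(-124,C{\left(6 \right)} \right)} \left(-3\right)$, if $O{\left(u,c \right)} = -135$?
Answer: $405$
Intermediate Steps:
$O{\left(-124,C{\left(6 \right)} \right)} \left(-3\right) = \left(-135\right) \left(-3\right) = 405$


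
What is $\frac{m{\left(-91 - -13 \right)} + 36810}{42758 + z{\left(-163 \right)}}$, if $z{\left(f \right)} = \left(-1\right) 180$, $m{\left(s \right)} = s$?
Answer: $\frac{18366}{21289} \approx 0.8627$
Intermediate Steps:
$z{\left(f \right)} = -180$
$\frac{m{\left(-91 - -13 \right)} + 36810}{42758 + z{\left(-163 \right)}} = \frac{\left(-91 - -13\right) + 36810}{42758 - 180} = \frac{\left(-91 + 13\right) + 36810}{42578} = \left(-78 + 36810\right) \frac{1}{42578} = 36732 \cdot \frac{1}{42578} = \frac{18366}{21289}$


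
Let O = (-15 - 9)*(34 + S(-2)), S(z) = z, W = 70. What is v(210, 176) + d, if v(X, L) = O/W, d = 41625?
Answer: 1456491/35 ≈ 41614.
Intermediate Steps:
O = -768 (O = (-15 - 9)*(34 - 2) = -24*32 = -768)
v(X, L) = -384/35 (v(X, L) = -768/70 = -768*1/70 = -384/35)
v(210, 176) + d = -384/35 + 41625 = 1456491/35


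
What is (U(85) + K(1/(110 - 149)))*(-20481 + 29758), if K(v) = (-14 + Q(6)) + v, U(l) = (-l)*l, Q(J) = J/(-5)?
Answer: -13097676788/195 ≈ -6.7168e+7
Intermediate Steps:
Q(J) = -J/5 (Q(J) = J*(-⅕) = -J/5)
U(l) = -l²
K(v) = -76/5 + v (K(v) = (-14 - ⅕*6) + v = (-14 - 6/5) + v = -76/5 + v)
(U(85) + K(1/(110 - 149)))*(-20481 + 29758) = (-1*85² + (-76/5 + 1/(110 - 149)))*(-20481 + 29758) = (-1*7225 + (-76/5 + 1/(-39)))*9277 = (-7225 + (-76/5 - 1/39))*9277 = (-7225 - 2969/195)*9277 = -1411844/195*9277 = -13097676788/195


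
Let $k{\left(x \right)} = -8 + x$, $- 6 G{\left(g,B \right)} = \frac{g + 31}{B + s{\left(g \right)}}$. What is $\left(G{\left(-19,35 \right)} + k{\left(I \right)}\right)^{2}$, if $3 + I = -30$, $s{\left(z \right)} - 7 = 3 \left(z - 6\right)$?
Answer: $\frac{1825201}{1089} \approx 1676.0$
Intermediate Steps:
$s{\left(z \right)} = -11 + 3 z$ ($s{\left(z \right)} = 7 + 3 \left(z - 6\right) = 7 + 3 \left(-6 + z\right) = 7 + \left(-18 + 3 z\right) = -11 + 3 z$)
$I = -33$ ($I = -3 - 30 = -33$)
$G{\left(g,B \right)} = - \frac{31 + g}{6 \left(-11 + B + 3 g\right)}$ ($G{\left(g,B \right)} = - \frac{\left(g + 31\right) \frac{1}{B + \left(-11 + 3 g\right)}}{6} = - \frac{\left(31 + g\right) \frac{1}{-11 + B + 3 g}}{6} = - \frac{\frac{1}{-11 + B + 3 g} \left(31 + g\right)}{6} = - \frac{31 + g}{6 \left(-11 + B + 3 g\right)}$)
$\left(G{\left(-19,35 \right)} + k{\left(I \right)}\right)^{2} = \left(\frac{-31 - -19}{6 \left(-11 + 35 + 3 \left(-19\right)\right)} - 41\right)^{2} = \left(\frac{-31 + 19}{6 \left(-11 + 35 - 57\right)} - 41\right)^{2} = \left(\frac{1}{6} \frac{1}{-33} \left(-12\right) - 41\right)^{2} = \left(\frac{1}{6} \left(- \frac{1}{33}\right) \left(-12\right) - 41\right)^{2} = \left(\frac{2}{33} - 41\right)^{2} = \left(- \frac{1351}{33}\right)^{2} = \frac{1825201}{1089}$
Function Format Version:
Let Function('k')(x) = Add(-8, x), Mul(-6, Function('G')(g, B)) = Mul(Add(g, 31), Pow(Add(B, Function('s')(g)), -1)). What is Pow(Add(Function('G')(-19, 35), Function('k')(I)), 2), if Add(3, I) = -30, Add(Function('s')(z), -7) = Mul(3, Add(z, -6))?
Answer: Rational(1825201, 1089) ≈ 1676.0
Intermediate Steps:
Function('s')(z) = Add(-11, Mul(3, z)) (Function('s')(z) = Add(7, Mul(3, Add(z, -6))) = Add(7, Mul(3, Add(-6, z))) = Add(7, Add(-18, Mul(3, z))) = Add(-11, Mul(3, z)))
I = -33 (I = Add(-3, -30) = -33)
Function('G')(g, B) = Mul(Rational(-1, 6), Pow(Add(-11, B, Mul(3, g)), -1), Add(31, g)) (Function('G')(g, B) = Mul(Rational(-1, 6), Mul(Add(g, 31), Pow(Add(B, Add(-11, Mul(3, g))), -1))) = Mul(Rational(-1, 6), Mul(Add(31, g), Pow(Add(-11, B, Mul(3, g)), -1))) = Mul(Rational(-1, 6), Mul(Pow(Add(-11, B, Mul(3, g)), -1), Add(31, g))) = Mul(Rational(-1, 6), Pow(Add(-11, B, Mul(3, g)), -1), Add(31, g)))
Pow(Add(Function('G')(-19, 35), Function('k')(I)), 2) = Pow(Add(Mul(Rational(1, 6), Pow(Add(-11, 35, Mul(3, -19)), -1), Add(-31, Mul(-1, -19))), Add(-8, -33)), 2) = Pow(Add(Mul(Rational(1, 6), Pow(Add(-11, 35, -57), -1), Add(-31, 19)), -41), 2) = Pow(Add(Mul(Rational(1, 6), Pow(-33, -1), -12), -41), 2) = Pow(Add(Mul(Rational(1, 6), Rational(-1, 33), -12), -41), 2) = Pow(Add(Rational(2, 33), -41), 2) = Pow(Rational(-1351, 33), 2) = Rational(1825201, 1089)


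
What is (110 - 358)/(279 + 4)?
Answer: -248/283 ≈ -0.87632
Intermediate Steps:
(110 - 358)/(279 + 4) = -248/283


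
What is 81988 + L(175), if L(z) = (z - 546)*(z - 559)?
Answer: 224452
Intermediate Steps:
L(z) = (-559 + z)*(-546 + z) (L(z) = (-546 + z)*(-559 + z) = (-559 + z)*(-546 + z))
81988 + L(175) = 81988 + (305214 + 175**2 - 1105*175) = 81988 + (305214 + 30625 - 193375) = 81988 + 142464 = 224452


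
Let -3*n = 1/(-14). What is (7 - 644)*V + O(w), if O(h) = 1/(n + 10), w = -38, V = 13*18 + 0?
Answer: -62753376/421 ≈ -1.4906e+5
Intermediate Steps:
n = 1/42 (n = -⅓/(-14) = -⅓*(-1/14) = 1/42 ≈ 0.023810)
V = 234 (V = 234 + 0 = 234)
O(h) = 42/421 (O(h) = 1/(1/42 + 10) = 1/(421/42) = 42/421)
(7 - 644)*V + O(w) = (7 - 644)*234 + 42/421 = -637*234 + 42/421 = -149058 + 42/421 = -62753376/421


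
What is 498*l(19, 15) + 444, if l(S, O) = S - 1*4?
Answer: 7914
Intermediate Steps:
l(S, O) = -4 + S (l(S, O) = S - 4 = -4 + S)
498*l(19, 15) + 444 = 498*(-4 + 19) + 444 = 498*15 + 444 = 7470 + 444 = 7914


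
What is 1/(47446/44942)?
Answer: 22471/23723 ≈ 0.94722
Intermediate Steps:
1/(47446/44942) = 1/(47446*(1/44942)) = 1/(23723/22471) = 22471/23723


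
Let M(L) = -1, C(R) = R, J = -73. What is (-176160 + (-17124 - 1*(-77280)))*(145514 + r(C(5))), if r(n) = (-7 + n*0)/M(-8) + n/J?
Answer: -1232313740112/73 ≈ -1.6881e+10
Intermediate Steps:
r(n) = 7 - n/73 (r(n) = (-7 + n*0)/(-1) + n/(-73) = (-7 + 0)*(-1) + n*(-1/73) = -7*(-1) - n/73 = 7 - n/73)
(-176160 + (-17124 - 1*(-77280)))*(145514 + r(C(5))) = (-176160 + (-17124 - 1*(-77280)))*(145514 + (7 - 1/73*5)) = (-176160 + (-17124 + 77280))*(145514 + (7 - 5/73)) = (-176160 + 60156)*(145514 + 506/73) = -116004*10623028/73 = -1232313740112/73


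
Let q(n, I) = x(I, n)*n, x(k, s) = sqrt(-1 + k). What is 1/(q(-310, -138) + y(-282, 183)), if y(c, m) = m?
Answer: 183/13391389 + 310*I*sqrt(139)/13391389 ≈ 1.3665e-5 + 0.00027293*I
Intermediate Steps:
q(n, I) = n*sqrt(-1 + I) (q(n, I) = sqrt(-1 + I)*n = n*sqrt(-1 + I))
1/(q(-310, -138) + y(-282, 183)) = 1/(-310*sqrt(-1 - 138) + 183) = 1/(-310*I*sqrt(139) + 183) = 1/(183 - 310*I*sqrt(139))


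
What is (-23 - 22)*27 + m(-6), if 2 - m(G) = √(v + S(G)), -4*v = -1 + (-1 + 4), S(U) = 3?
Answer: -1213 - √10/2 ≈ -1214.6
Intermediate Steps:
v = -½ (v = -(-1 + (-1 + 4))/4 = -(-1 + 3)/4 = -¼*2 = -½ ≈ -0.50000)
m(G) = 2 - √10/2 (m(G) = 2 - √(-½ + 3) = 2 - √(5/2) = 2 - √10/2)
(-23 - 22)*27 + m(-6) = (-23 - 22)*27 + (2 - √10/2) = -45*27 + (2 - √10/2) = -1215 + (2 - √10/2) = -1213 - √10/2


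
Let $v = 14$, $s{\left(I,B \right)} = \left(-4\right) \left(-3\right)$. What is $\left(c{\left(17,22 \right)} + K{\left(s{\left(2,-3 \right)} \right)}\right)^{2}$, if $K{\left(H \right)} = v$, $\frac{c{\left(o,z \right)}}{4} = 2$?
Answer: $484$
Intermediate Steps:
$c{\left(o,z \right)} = 8$ ($c{\left(o,z \right)} = 4 \cdot 2 = 8$)
$s{\left(I,B \right)} = 12$
$K{\left(H \right)} = 14$
$\left(c{\left(17,22 \right)} + K{\left(s{\left(2,-3 \right)} \right)}\right)^{2} = \left(8 + 14\right)^{2} = 22^{2} = 484$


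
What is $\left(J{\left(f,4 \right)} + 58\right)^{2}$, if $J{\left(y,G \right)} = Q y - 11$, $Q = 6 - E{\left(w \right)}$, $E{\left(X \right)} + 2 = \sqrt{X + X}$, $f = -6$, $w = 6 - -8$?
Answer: $1009 - 24 \sqrt{7} \approx 945.5$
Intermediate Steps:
$w = 14$ ($w = 6 + 8 = 14$)
$E{\left(X \right)} = -2 + \sqrt{2} \sqrt{X}$ ($E{\left(X \right)} = -2 + \sqrt{X + X} = -2 + \sqrt{2 X} = -2 + \sqrt{2} \sqrt{X}$)
$Q = 8 - 2 \sqrt{7}$ ($Q = 6 - \left(-2 + \sqrt{2} \sqrt{14}\right) = 6 - \left(-2 + 2 \sqrt{7}\right) = 6 + \left(2 - 2 \sqrt{7}\right) = 8 - 2 \sqrt{7} \approx 2.7085$)
$J{\left(y,G \right)} = -11 + y \left(8 - 2 \sqrt{7}\right)$ ($J{\left(y,G \right)} = \left(8 - 2 \sqrt{7}\right) y - 11 = y \left(8 - 2 \sqrt{7}\right) - 11 = -11 + y \left(8 - 2 \sqrt{7}\right)$)
$\left(J{\left(f,4 \right)} + 58\right)^{2} = \left(\left(-11 + 2 \left(-6\right) \left(4 - \sqrt{7}\right)\right) + 58\right)^{2} = \left(\left(-11 - \left(48 - 12 \sqrt{7}\right)\right) + 58\right)^{2} = \left(\left(-59 + 12 \sqrt{7}\right) + 58\right)^{2} = \left(-1 + 12 \sqrt{7}\right)^{2}$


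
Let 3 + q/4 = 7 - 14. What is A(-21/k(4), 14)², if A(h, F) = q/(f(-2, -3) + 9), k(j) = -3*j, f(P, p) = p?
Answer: 400/9 ≈ 44.444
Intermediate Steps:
q = -40 (q = -12 + 4*(7 - 14) = -12 + 4*(-7) = -12 - 28 = -40)
A(h, F) = -20/3 (A(h, F) = -40/(-3 + 9) = -40/6 = -40*⅙ = -20/3)
A(-21/k(4), 14)² = (-20/3)² = 400/9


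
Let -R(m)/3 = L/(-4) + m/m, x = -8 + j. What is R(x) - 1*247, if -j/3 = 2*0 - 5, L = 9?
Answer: -973/4 ≈ -243.25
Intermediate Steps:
j = 15 (j = -3*(2*0 - 5) = -3*(0 - 5) = -3*(-5) = 15)
x = 7 (x = -8 + 15 = 7)
R(m) = 15/4 (R(m) = -3*(9/(-4) + m/m) = -3*(9*(-1/4) + 1) = -3*(-9/4 + 1) = -3*(-5/4) = 15/4)
R(x) - 1*247 = 15/4 - 1*247 = 15/4 - 247 = -973/4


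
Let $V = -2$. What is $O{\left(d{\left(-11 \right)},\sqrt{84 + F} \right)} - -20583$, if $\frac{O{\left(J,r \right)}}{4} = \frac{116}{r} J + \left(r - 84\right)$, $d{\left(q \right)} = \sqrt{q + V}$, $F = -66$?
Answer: $20247 + 12 \sqrt{2} + \frac{232 i \sqrt{26}}{3} \approx 20264.0 + 394.32 i$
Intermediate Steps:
$d{\left(q \right)} = \sqrt{-2 + q}$ ($d{\left(q \right)} = \sqrt{q - 2} = \sqrt{-2 + q}$)
$O{\left(J,r \right)} = -336 + 4 r + \frac{464 J}{r}$ ($O{\left(J,r \right)} = 4 \left(\frac{116}{r} J + \left(r - 84\right)\right) = 4 \left(\frac{116 J}{r} + \left(-84 + r\right)\right) = 4 \left(-84 + r + \frac{116 J}{r}\right) = -336 + 4 r + \frac{464 J}{r}$)
$O{\left(d{\left(-11 \right)},\sqrt{84 + F} \right)} - -20583 = \left(-336 + 4 \sqrt{84 - 66} + \frac{464 \sqrt{-2 - 11}}{\sqrt{84 - 66}}\right) - -20583 = \left(-336 + 4 \sqrt{18} + \frac{464 \sqrt{-13}}{\sqrt{18}}\right) + 20583 = \left(-336 + 4 \cdot 3 \sqrt{2} + \frac{464 i \sqrt{13}}{3 \sqrt{2}}\right) + 20583 = \left(-336 + 12 \sqrt{2} + 464 i \sqrt{13} \frac{\sqrt{2}}{6}\right) + 20583 = \left(-336 + 12 \sqrt{2} + \frac{232 i \sqrt{26}}{3}\right) + 20583 = 20247 + 12 \sqrt{2} + \frac{232 i \sqrt{26}}{3}$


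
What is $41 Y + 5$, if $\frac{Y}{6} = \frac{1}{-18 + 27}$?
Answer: $\frac{97}{3} \approx 32.333$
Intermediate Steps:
$Y = \frac{2}{3}$ ($Y = \frac{6}{-18 + 27} = \frac{6}{9} = 6 \cdot \frac{1}{9} = \frac{2}{3} \approx 0.66667$)
$41 Y + 5 = 41 \cdot \frac{2}{3} + 5 = \frac{82}{3} + 5 = \frac{97}{3}$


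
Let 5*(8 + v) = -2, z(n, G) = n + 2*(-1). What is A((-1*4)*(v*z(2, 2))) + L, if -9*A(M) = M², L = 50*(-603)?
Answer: -30150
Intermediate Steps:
z(n, G) = -2 + n (z(n, G) = n - 2 = -2 + n)
v = -42/5 (v = -8 + (⅕)*(-2) = -8 - ⅖ = -42/5 ≈ -8.4000)
L = -30150
A(M) = -M²/9
A((-1*4)*(v*z(2, 2))) + L = -28224*(-2 + 2)²/25/9 - 30150 = -(-(-168)*0/5)²/9 - 30150 = -(-4*0)²/9 - 30150 = -⅑*0² - 30150 = -⅑*0 - 30150 = 0 - 30150 = -30150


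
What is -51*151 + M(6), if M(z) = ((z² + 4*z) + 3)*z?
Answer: -7323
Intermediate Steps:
M(z) = z*(3 + z² + 4*z) (M(z) = (3 + z² + 4*z)*z = z*(3 + z² + 4*z))
-51*151 + M(6) = -51*151 + 6*(3 + 6² + 4*6) = -7701 + 6*(3 + 36 + 24) = -7701 + 6*63 = -7701 + 378 = -7323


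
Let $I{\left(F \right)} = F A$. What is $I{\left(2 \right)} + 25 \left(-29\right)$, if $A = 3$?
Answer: $-719$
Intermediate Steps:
$I{\left(F \right)} = 3 F$ ($I{\left(F \right)} = F 3 = 3 F$)
$I{\left(2 \right)} + 25 \left(-29\right) = 3 \cdot 2 + 25 \left(-29\right) = 6 - 725 = -719$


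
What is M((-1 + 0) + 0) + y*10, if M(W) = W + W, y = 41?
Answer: 408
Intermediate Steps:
M(W) = 2*W
M((-1 + 0) + 0) + y*10 = 2*((-1 + 0) + 0) + 41*10 = 2*(-1 + 0) + 410 = 2*(-1) + 410 = -2 + 410 = 408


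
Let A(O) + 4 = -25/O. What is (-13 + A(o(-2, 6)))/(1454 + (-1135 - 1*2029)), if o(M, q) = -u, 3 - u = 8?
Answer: 11/855 ≈ 0.012865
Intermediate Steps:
u = -5 (u = 3 - 1*8 = 3 - 8 = -5)
o(M, q) = 5 (o(M, q) = -1*(-5) = 5)
A(O) = -4 - 25/O
(-13 + A(o(-2, 6)))/(1454 + (-1135 - 1*2029)) = (-13 + (-4 - 25/5))/(1454 + (-1135 - 1*2029)) = (-13 + (-4 - 25*1/5))/(1454 + (-1135 - 2029)) = (-13 + (-4 - 5))/(1454 - 3164) = (-13 - 9)/(-1710) = -22*(-1/1710) = 11/855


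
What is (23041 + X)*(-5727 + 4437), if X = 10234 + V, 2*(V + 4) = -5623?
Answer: -39292755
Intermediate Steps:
V = -5631/2 (V = -4 + (1/2)*(-5623) = -4 - 5623/2 = -5631/2 ≈ -2815.5)
X = 14837/2 (X = 10234 - 5631/2 = 14837/2 ≈ 7418.5)
(23041 + X)*(-5727 + 4437) = (23041 + 14837/2)*(-5727 + 4437) = (60919/2)*(-1290) = -39292755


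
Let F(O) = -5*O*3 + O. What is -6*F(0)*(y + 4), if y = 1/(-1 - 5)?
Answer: 0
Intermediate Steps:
F(O) = -14*O (F(O) = -15*O + O = -14*O)
y = -1/6 (y = 1/(-6) = -1/6 ≈ -0.16667)
-6*F(0)*(y + 4) = -6*(-14*0)*(-1/6 + 4) = -0*23/6 = -6*0 = 0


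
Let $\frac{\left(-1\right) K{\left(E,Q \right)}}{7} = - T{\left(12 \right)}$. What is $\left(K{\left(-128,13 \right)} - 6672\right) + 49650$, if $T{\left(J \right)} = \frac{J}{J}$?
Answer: $42985$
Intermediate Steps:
$T{\left(J \right)} = 1$
$K{\left(E,Q \right)} = 7$ ($K{\left(E,Q \right)} = - 7 \left(\left(-1\right) 1\right) = \left(-7\right) \left(-1\right) = 7$)
$\left(K{\left(-128,13 \right)} - 6672\right) + 49650 = \left(7 - 6672\right) + 49650 = -6665 + 49650 = 42985$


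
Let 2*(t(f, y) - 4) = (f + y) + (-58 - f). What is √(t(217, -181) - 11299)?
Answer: I*√45658/2 ≈ 106.84*I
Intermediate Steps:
t(f, y) = -25 + y/2 (t(f, y) = 4 + ((f + y) + (-58 - f))/2 = 4 + (-58 + y)/2 = 4 + (-29 + y/2) = -25 + y/2)
√(t(217, -181) - 11299) = √((-25 + (½)*(-181)) - 11299) = √((-25 - 181/2) - 11299) = √(-231/2 - 11299) = √(-22829/2) = I*√45658/2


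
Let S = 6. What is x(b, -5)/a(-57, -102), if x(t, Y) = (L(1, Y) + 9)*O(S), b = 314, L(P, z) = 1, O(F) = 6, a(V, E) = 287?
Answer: 60/287 ≈ 0.20906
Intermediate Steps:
x(t, Y) = 60 (x(t, Y) = (1 + 9)*6 = 10*6 = 60)
x(b, -5)/a(-57, -102) = 60/287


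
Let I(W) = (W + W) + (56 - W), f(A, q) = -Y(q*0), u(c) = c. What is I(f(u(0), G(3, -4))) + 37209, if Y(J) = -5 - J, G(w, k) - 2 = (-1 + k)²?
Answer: 37270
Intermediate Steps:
G(w, k) = 2 + (-1 + k)²
f(A, q) = 5 (f(A, q) = -(-5 - q*0) = -(-5 - 1*0) = -(-5 + 0) = -1*(-5) = 5)
I(W) = 56 + W (I(W) = 2*W + (56 - W) = 56 + W)
I(f(u(0), G(3, -4))) + 37209 = (56 + 5) + 37209 = 61 + 37209 = 37270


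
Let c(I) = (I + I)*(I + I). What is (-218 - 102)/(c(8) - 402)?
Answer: 160/73 ≈ 2.1918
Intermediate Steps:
c(I) = 4*I² (c(I) = (2*I)*(2*I) = 4*I²)
(-218 - 102)/(c(8) - 402) = (-218 - 102)/(4*8² - 402) = -320/(4*64 - 402) = -320/(256 - 402) = -320/(-146) = -320*(-1/146) = 160/73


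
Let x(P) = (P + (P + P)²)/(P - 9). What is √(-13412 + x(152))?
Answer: 14*I*√1331759/143 ≈ 112.98*I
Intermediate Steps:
x(P) = (P + 4*P²)/(-9 + P) (x(P) = (P + (2*P)²)/(-9 + P) = (P + 4*P²)/(-9 + P))
√(-13412 + x(152)) = √(-13412 + 152*(1 + 4*152)/(-9 + 152)) = √(-13412 + 152*(1 + 608)/143) = √(-13412 + 152*(1/143)*609) = √(-13412 + 92568/143) = √(-1825348/143) = 14*I*√1331759/143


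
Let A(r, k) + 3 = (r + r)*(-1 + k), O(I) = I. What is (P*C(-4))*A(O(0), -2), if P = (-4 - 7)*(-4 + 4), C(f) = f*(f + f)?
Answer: 0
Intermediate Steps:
A(r, k) = -3 + 2*r*(-1 + k) (A(r, k) = -3 + (r + r)*(-1 + k) = -3 + (2*r)*(-1 + k) = -3 + 2*r*(-1 + k))
C(f) = 2*f**2 (C(f) = f*(2*f) = 2*f**2)
P = 0 (P = -11*0 = 0)
(P*C(-4))*A(O(0), -2) = (0*(2*(-4)**2))*(-3 - 2*0 + 2*(-2)*0) = (0*(2*16))*(-3 + 0 + 0) = (0*32)*(-3) = 0*(-3) = 0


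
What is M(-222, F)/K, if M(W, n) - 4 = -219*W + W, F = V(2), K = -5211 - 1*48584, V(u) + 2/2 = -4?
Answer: -9680/10759 ≈ -0.89971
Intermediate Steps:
V(u) = -5 (V(u) = -1 - 4 = -5)
K = -53795 (K = -5211 - 48584 = -53795)
F = -5
M(W, n) = 4 - 218*W (M(W, n) = 4 + (-219*W + W) = 4 - 218*W)
M(-222, F)/K = (4 - 218*(-222))/(-53795) = (4 + 48396)*(-1/53795) = 48400*(-1/53795) = -9680/10759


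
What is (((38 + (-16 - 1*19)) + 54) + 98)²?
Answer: 24025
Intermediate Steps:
(((38 + (-16 - 1*19)) + 54) + 98)² = (((38 + (-16 - 19)) + 54) + 98)² = (((38 - 35) + 54) + 98)² = ((3 + 54) + 98)² = (57 + 98)² = 155² = 24025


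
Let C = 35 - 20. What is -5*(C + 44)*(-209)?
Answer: 61655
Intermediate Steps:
C = 15
-5*(C + 44)*(-209) = -5*(15 + 44)*(-209) = -5*59*(-209) = -295*(-209) = 61655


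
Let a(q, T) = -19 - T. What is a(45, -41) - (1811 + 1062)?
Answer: -2851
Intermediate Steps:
a(45, -41) - (1811 + 1062) = (-19 - 1*(-41)) - (1811 + 1062) = (-19 + 41) - 1*2873 = 22 - 2873 = -2851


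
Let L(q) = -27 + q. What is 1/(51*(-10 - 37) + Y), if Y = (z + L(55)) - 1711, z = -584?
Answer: -1/4664 ≈ -0.00021441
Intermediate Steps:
Y = -2267 (Y = (-584 + (-27 + 55)) - 1711 = (-584 + 28) - 1711 = -556 - 1711 = -2267)
1/(51*(-10 - 37) + Y) = 1/(51*(-10 - 37) - 2267) = 1/(51*(-47) - 2267) = 1/(-2397 - 2267) = 1/(-4664) = -1/4664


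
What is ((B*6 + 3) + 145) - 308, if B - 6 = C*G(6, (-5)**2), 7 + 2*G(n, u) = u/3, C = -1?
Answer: -128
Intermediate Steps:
G(n, u) = -7/2 + u/6 (G(n, u) = -7/2 + (u/3)/2 = -7/2 + u/6)
B = 16/3 (B = 6 - (-7/2 + (1/6)*(-5)**2) = 6 - (-7/2 + (1/6)*25) = 6 - (-7/2 + 25/6) = 6 - 1*2/3 = 6 - 2/3 = 16/3 ≈ 5.3333)
((B*6 + 3) + 145) - 308 = (((16/3)*6 + 3) + 145) - 308 = ((32 + 3) + 145) - 308 = (35 + 145) - 308 = 180 - 308 = -128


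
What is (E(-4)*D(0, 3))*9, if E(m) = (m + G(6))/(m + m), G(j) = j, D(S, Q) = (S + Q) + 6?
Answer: -81/4 ≈ -20.250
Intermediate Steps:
D(S, Q) = 6 + Q + S (D(S, Q) = (Q + S) + 6 = 6 + Q + S)
E(m) = (6 + m)/(2*m) (E(m) = (m + 6)/(m + m) = (6 + m)/((2*m)) = (6 + m)*(1/(2*m)) = (6 + m)/(2*m))
(E(-4)*D(0, 3))*9 = (((½)*(6 - 4)/(-4))*(6 + 3 + 0))*9 = (((½)*(-¼)*2)*9)*9 = -¼*9*9 = -9/4*9 = -81/4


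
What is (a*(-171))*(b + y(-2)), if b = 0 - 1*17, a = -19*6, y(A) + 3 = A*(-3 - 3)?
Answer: -155952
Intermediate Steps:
y(A) = -3 - 6*A (y(A) = -3 + A*(-3 - 3) = -3 + A*(-6) = -3 - 6*A)
a = -114
b = -17 (b = 0 - 17 = -17)
(a*(-171))*(b + y(-2)) = (-114*(-171))*(-17 + (-3 - 6*(-2))) = 19494*(-17 + (-3 + 12)) = 19494*(-17 + 9) = 19494*(-8) = -155952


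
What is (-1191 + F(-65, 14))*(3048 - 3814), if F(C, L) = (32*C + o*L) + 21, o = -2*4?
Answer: 2575292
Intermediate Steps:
o = -8
F(C, L) = 21 - 8*L + 32*C (F(C, L) = (32*C - 8*L) + 21 = (-8*L + 32*C) + 21 = 21 - 8*L + 32*C)
(-1191 + F(-65, 14))*(3048 - 3814) = (-1191 + (21 - 8*14 + 32*(-65)))*(3048 - 3814) = (-1191 + (21 - 112 - 2080))*(-766) = (-1191 - 2171)*(-766) = -3362*(-766) = 2575292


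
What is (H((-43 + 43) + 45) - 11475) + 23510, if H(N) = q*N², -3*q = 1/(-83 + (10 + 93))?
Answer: 48005/4 ≈ 12001.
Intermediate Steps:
q = -1/60 (q = -1/(3*(-83 + (10 + 93))) = -1/(3*(-83 + 103)) = -⅓/20 = -⅓*1/20 = -1/60 ≈ -0.016667)
H(N) = -N²/60
(H((-43 + 43) + 45) - 11475) + 23510 = (-((-43 + 43) + 45)²/60 - 11475) + 23510 = (-(0 + 45)²/60 - 11475) + 23510 = (-1/60*45² - 11475) + 23510 = (-1/60*2025 - 11475) + 23510 = (-135/4 - 11475) + 23510 = -46035/4 + 23510 = 48005/4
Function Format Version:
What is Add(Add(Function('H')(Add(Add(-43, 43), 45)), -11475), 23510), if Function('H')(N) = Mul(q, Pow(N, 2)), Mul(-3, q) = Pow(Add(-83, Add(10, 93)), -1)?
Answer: Rational(48005, 4) ≈ 12001.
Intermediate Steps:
q = Rational(-1, 60) (q = Mul(Rational(-1, 3), Pow(Add(-83, Add(10, 93)), -1)) = Mul(Rational(-1, 3), Pow(Add(-83, 103), -1)) = Mul(Rational(-1, 3), Pow(20, -1)) = Mul(Rational(-1, 3), Rational(1, 20)) = Rational(-1, 60) ≈ -0.016667)
Function('H')(N) = Mul(Rational(-1, 60), Pow(N, 2))
Add(Add(Function('H')(Add(Add(-43, 43), 45)), -11475), 23510) = Add(Add(Mul(Rational(-1, 60), Pow(Add(Add(-43, 43), 45), 2)), -11475), 23510) = Add(Add(Mul(Rational(-1, 60), Pow(Add(0, 45), 2)), -11475), 23510) = Add(Add(Mul(Rational(-1, 60), Pow(45, 2)), -11475), 23510) = Add(Add(Mul(Rational(-1, 60), 2025), -11475), 23510) = Add(Add(Rational(-135, 4), -11475), 23510) = Add(Rational(-46035, 4), 23510) = Rational(48005, 4)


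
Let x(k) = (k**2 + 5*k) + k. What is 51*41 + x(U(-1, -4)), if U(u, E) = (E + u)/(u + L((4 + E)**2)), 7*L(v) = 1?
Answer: 77761/36 ≈ 2160.0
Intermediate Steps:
L(v) = 1/7 (L(v) = (1/7)*1 = 1/7)
U(u, E) = (E + u)/(1/7 + u) (U(u, E) = (E + u)/(u + 1/7) = (E + u)/(1/7 + u))
x(k) = k**2 + 6*k
51*41 + x(U(-1, -4)) = 51*41 + (7*(-4 - 1)/(1 + 7*(-1)))*(6 + 7*(-4 - 1)/(1 + 7*(-1))) = 2091 + (7*(-5)/(1 - 7))*(6 + 7*(-5)/(1 - 7)) = 2091 + (7*(-5)/(-6))*(6 + 7*(-5)/(-6)) = 2091 + (7*(-1/6)*(-5))*(6 + 7*(-1/6)*(-5)) = 2091 + 35*(6 + 35/6)/6 = 2091 + (35/6)*(71/6) = 2091 + 2485/36 = 77761/36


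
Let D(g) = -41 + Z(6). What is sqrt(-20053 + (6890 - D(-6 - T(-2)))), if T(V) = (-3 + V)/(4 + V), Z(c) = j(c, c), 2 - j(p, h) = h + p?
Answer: 2*I*sqrt(3278) ≈ 114.51*I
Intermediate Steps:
j(p, h) = 2 - h - p (j(p, h) = 2 - (h + p) = 2 + (-h - p) = 2 - h - p)
Z(c) = 2 - 2*c (Z(c) = 2 - c - c = 2 - 2*c)
T(V) = (-3 + V)/(4 + V)
D(g) = -51 (D(g) = -41 + (2 - 2*6) = -41 + (2 - 12) = -41 - 10 = -51)
sqrt(-20053 + (6890 - D(-6 - T(-2)))) = sqrt(-20053 + (6890 - 1*(-51))) = sqrt(-20053 + (6890 + 51)) = sqrt(-20053 + 6941) = sqrt(-13112) = 2*I*sqrt(3278)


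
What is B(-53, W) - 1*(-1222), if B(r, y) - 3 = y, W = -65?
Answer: 1160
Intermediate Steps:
B(r, y) = 3 + y
B(-53, W) - 1*(-1222) = (3 - 65) - 1*(-1222) = -62 + 1222 = 1160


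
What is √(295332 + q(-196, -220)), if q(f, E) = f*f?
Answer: 2*√83437 ≈ 577.71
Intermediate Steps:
q(f, E) = f²
√(295332 + q(-196, -220)) = √(295332 + (-196)²) = √(295332 + 38416) = √333748 = 2*√83437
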